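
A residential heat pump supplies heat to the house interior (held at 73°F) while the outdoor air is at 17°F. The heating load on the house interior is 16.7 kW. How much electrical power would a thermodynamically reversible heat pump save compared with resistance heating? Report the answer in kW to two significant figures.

In absolute terms T_C = 264.82 K and T_H = 295.93 K, so ΔT = 31.11 K.
COP_Carnot = T_H/ΔT = 295.93/31.11 = 9.512.
Resistance heating needs Ẇ_res = Q̇_H = 16.70 kW; the reversible heat pump needs only Ẇ_hp = Q̇_H/COP = 1.756 kW.
Saving = 16.70 − 1.756 = 14.94 kW.

15 kW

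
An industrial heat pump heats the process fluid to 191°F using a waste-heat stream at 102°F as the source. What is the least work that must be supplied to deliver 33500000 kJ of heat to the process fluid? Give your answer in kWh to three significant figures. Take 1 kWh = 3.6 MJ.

1270 kWh

In absolute terms T_C = 312.04 K and T_H = 361.48 K, so ΔT = 49.44 K.
The reversible limit is COP_HP = T_H/ΔT = 7.311, so W_min = Q_H/COP = Q_H·ΔT/T_H.
W_min = 33500000 × 49.44/361.48 = 4582000 kJ = 1273 kWh.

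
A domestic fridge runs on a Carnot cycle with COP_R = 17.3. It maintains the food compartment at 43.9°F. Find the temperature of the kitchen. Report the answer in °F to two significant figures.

73 °F

COP_R = T_C/(T_H − T_C) gives T_H − T_C = T_C/COP.
With T_C = 279.76 K, T_H = 279.76 × (1 + 1/17.3) = 295.93 K.
Converting, 295.93 K = 73.01°F.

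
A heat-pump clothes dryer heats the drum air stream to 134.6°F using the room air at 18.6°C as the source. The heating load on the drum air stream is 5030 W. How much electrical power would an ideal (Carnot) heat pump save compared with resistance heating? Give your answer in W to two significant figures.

In absolute terms T_C = 291.75 K and T_H = 330.15 K, so ΔT = 38.40 K.
COP_Carnot = T_H/ΔT = 330.15/38.40 = 8.598.
Resistance heating needs Ẇ_res = Q̇_H = 5030 W; the reversible heat pump needs only Ẇ_hp = Q̇_H/COP = 585.0 W.
Saving = 5030 − 585.0 = 4445 W.

4400 W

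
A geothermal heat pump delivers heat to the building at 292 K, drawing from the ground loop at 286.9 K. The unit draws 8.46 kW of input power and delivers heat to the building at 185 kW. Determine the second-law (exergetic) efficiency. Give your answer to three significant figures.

COP_actual = Q̇_H/Ẇ = 185.0/8.460 = 21.87.
The reservoir spacing is ΔT = 292 − 286.9 = 5.100 K.
COP_Carnot = T_H/ΔT = 292.00/5.100 = 57.25.
η_II = COP_actual/COP_Carnot = 21.87/57.25 = 0.3819.

0.382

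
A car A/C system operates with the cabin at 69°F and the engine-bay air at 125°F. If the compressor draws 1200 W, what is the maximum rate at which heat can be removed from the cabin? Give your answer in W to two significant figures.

In absolute terms T_C = 293.71 K and T_H = 324.82 K, so ΔT = 31.11 K.
COP_Carnot = T_C/ΔT = 293.71/31.11 = 9.441.
Q̇_max = COP_Carnot × Ẇ = 9.441 × 1200 W = 11330 W.

11000 W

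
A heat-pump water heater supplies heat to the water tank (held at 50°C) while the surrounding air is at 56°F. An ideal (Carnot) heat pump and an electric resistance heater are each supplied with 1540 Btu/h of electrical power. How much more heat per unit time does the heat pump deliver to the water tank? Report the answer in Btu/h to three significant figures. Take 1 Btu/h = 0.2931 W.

12000 Btu/h

In absolute terms T_C = 286.48 K and T_H = 323.15 K, so ΔT = 36.67 K.
COP_Carnot = T_H/ΔT = 323.15/36.67 = 8.813.
The heat pump delivers Q̇_H = COP × Ẇ = 13570 Btu/h; the resistance heater delivers Ẇ = 1540 Btu/h.
Extra = (COP − 1)·Ẇ = 12030 Btu/h.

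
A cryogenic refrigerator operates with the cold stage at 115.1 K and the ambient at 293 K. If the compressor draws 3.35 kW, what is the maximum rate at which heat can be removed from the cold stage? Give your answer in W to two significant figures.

2200 W

The reservoir spacing is ΔT = 293 − 115.1 = 177.9 K.
COP_Carnot = T_C/ΔT = 115.10/177.9 = 0.6470.
Q̇_max = COP_Carnot × Ẇ = 0.6470 × 3.350 kW = 2.167 kW = 2167 W.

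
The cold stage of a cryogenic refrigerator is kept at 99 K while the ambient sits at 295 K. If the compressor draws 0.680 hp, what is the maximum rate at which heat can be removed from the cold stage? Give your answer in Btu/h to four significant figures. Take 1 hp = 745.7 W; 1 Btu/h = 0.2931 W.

The reservoir spacing is ΔT = 295 − 99 = 196.0 K.
COP_Carnot = T_C/ΔT = 99.00/196.0 = 0.5051.
Q̇_max = COP_Carnot × Ẇ = 0.5051 × 0.6800 hp = 0.3435 hp = 873.8 Btu/h.

873.8 Btu/h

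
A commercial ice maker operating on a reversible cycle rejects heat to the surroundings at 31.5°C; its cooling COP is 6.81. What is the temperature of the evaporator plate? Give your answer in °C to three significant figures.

-7.51 °C

For a Carnot refrigerator COP_R = T_C/(T_H − T_C), so T_C = COP·T_H/(1 + COP).
With T_H = 304.65 K, T_C = 6.81 × 304.65/7.810 = 265.64 K.
Converting, 265.64 K = -7.51°C.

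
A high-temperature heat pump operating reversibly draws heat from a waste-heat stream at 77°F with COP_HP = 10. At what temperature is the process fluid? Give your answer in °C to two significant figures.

58 °C

COP_HP = T_H/(T_H − T_C) rearranges to T_H = COP·T_C/(COP − 1).
With T_C = 298.15 K, T_H = 10 × 298.15/9.000 = 331.28 K.
Converting, 331.28 K = 58.13°C.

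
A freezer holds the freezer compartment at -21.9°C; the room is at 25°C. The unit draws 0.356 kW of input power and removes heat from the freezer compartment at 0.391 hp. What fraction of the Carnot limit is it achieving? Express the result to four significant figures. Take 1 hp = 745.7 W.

Converting, Q̇_C = 0.3910 hp = 0.2916 kW, so COP_actual = Q̇_C/Ẇ = 0.2916/0.3560 = 0.8190.
In absolute terms T_C = 251.25 K and T_H = 298.15 K, so ΔT = 46.90 K.
COP_Carnot = T_C/ΔT = 251.25/46.90 = 5.357.
η_II = COP_actual/COP_Carnot = 0.8190/5.357 = 0.1529.

0.1529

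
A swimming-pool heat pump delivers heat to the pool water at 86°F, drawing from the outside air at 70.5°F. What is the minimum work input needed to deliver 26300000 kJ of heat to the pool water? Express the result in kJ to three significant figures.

747000 kJ

In absolute terms T_C = 294.54 K and T_H = 303.15 K, so ΔT = 8.611 K.
The reversible limit is COP_HP = T_H/ΔT = 35.20, so W_min = Q_H/COP = Q_H·ΔT/T_H.
W_min = 26300000 × 8.611/303.15 = 747100 kJ.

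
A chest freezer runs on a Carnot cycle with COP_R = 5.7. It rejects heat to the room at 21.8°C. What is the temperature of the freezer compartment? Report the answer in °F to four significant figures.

-8.000 °F

For a Carnot refrigerator COP_R = T_C/(T_H − T_C), so T_C = COP·T_H/(1 + COP).
With T_H = 294.95 K, T_C = 5.7 × 294.95/6.700 = 250.93 K.
Converting, 250.93 K = -8.00°F.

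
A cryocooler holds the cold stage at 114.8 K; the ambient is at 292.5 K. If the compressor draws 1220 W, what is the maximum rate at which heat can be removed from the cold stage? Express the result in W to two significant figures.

The reservoir spacing is ΔT = 292.5 − 114.8 = 177.7 K.
COP_Carnot = T_C/ΔT = 114.80/177.7 = 0.6460.
Q̇_max = COP_Carnot × Ẇ = 0.6460 × 1220 W = 788.2 W.

790 W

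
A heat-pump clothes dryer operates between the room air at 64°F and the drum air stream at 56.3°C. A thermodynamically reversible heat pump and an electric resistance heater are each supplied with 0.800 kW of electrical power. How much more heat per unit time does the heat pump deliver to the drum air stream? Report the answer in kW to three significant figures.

6.04 kW

In absolute terms T_C = 290.93 K and T_H = 329.45 K, so ΔT = 38.52 K.
COP_Carnot = T_H/ΔT = 329.45/38.52 = 8.552.
The heat pump delivers Q̇_H = COP × Ẇ = 6.842 kW; the resistance heater delivers Ẇ = 0.8000 kW.
Extra = (COP − 1)·Ẇ = 6.042 kW.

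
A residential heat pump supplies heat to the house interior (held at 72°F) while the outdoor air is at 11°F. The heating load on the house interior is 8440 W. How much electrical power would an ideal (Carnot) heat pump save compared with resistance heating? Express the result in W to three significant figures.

7470 W

In absolute terms T_C = 261.48 K and T_H = 295.37 K, so ΔT = 33.89 K.
COP_Carnot = T_H/ΔT = 295.37/33.89 = 8.716.
Resistance heating needs Ẇ_res = Q̇_H = 8440 W; the reversible heat pump needs only Ẇ_hp = Q̇_H/COP = 968.3 W.
Saving = 8440 − 968.3 = 7472 W.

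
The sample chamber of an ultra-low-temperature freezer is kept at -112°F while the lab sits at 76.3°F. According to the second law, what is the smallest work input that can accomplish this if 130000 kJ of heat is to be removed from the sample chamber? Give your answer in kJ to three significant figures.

70400 kJ

In absolute terms T_C = 193.15 K and T_H = 297.76 K, so ΔT = 104.6 K.
The reversible limit is COP_R = T_C/ΔT = 1.846, so W_min = Q_C/COP = Q_C·ΔT/T_C.
W_min = 130000 × 104.6/193.15 = 70410 kJ.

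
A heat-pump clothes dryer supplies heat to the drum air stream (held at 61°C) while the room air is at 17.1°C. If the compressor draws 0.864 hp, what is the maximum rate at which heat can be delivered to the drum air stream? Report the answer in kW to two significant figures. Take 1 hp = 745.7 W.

In absolute terms T_C = 290.25 K and T_H = 334.15 K, so ΔT = 43.90 K.
COP_Carnot = T_H/ΔT = 334.15/43.90 = 7.612.
Q̇_max = COP_Carnot × Ẇ = 7.612 × 0.8640 hp = 6.576 hp = 4.904 kW.

4.9 kW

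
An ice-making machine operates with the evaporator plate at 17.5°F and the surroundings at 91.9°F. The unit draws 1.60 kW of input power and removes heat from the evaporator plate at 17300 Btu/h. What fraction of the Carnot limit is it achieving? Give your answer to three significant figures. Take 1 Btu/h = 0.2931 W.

0.494

Converting, Q̇_C = 17300 Btu/h = 5.071 kW, so COP_actual = Q̇_C/Ẇ = 5.071/1.600 = 3.169.
In absolute terms T_C = 265.09 K and T_H = 306.43 K, so ΔT = 41.33 K.
COP_Carnot = T_C/ΔT = 265.09/41.33 = 6.414.
η_II = COP_actual/COP_Carnot = 3.169/6.414 = 0.4941.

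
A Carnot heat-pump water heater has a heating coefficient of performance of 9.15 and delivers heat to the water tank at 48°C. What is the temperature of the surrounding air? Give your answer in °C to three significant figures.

COP_HP = T_H/(T_H − T_C) gives T_H − T_C = T_H/COP.
With T_H = 321.15 K, T_C = 321.15 × (1 − 1/9.15) = 286.05 K.
Converting, 286.05 K = 12.90°C.

12.9 °C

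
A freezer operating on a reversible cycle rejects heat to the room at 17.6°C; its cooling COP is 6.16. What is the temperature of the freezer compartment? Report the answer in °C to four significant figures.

-23.01 °C

For a Carnot refrigerator COP_R = T_C/(T_H − T_C), so T_C = COP·T_H/(1 + COP).
With T_H = 290.75 K, T_C = 6.16 × 290.75/7.160 = 250.14 K.
Converting, 250.14 K = -23.01°C.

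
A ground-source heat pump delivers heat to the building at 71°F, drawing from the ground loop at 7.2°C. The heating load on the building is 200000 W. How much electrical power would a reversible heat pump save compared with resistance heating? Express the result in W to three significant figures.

In absolute terms T_C = 280.35 K and T_H = 294.82 K, so ΔT = 14.47 K.
COP_Carnot = T_H/ΔT = 294.82/14.47 = 20.38.
Resistance heating needs Ẇ_res = Q̇_H = 200000 W; the reversible heat pump needs only Ẇ_hp = Q̇_H/COP = 9814 W.
Saving = 200000 − 9814 = 190200 W.

190000 W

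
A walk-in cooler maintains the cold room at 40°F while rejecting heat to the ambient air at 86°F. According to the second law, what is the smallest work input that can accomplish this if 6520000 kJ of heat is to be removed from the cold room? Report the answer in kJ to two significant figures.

600000 kJ

In absolute terms T_C = 277.59 K and T_H = 303.15 K, so ΔT = 25.56 K.
The reversible limit is COP_R = T_C/ΔT = 10.86, so W_min = Q_C/COP = Q_C·ΔT/T_C.
W_min = 6520000 × 25.56/277.59 = 600200 kJ.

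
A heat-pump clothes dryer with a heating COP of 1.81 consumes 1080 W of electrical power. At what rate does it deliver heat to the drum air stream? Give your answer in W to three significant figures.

1950 W

Q̇_H = COP_HP × Ẇ = 1.81 × 1080 = 1955 W.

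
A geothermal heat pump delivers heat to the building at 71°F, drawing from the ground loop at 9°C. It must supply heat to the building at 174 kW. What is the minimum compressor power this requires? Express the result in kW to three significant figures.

In absolute terms T_C = 282.15 K and T_H = 294.82 K, so ΔT = 12.67 K.
COP_Carnot = T_H/ΔT = 294.82/12.67 = 23.28.
Ẇ_min = Q̇/COP_Carnot = 174.0/23.28 = 7.476 kW.

7.48 kW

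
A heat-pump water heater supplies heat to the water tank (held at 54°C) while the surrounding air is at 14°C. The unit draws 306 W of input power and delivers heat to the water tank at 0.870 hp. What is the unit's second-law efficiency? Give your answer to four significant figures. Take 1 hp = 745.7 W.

Converting, Q̇_H = 0.8700 hp = 648.8 W, so COP_actual = Q̇_H/Ẇ = 648.8/306.0 = 2.120.
In absolute terms T_C = 287.15 K and T_H = 327.15 K, so ΔT = 40.00 K.
COP_Carnot = T_H/ΔT = 327.15/40.00 = 8.179.
η_II = COP_actual/COP_Carnot = 2.120/8.179 = 0.2592.

0.2592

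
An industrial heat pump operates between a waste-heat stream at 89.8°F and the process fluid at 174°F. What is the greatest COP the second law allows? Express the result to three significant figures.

In absolute terms T_C = 305.26 K and T_H = 352.04 K, so ΔT = 46.78 K.
For a reversible cycle, COP_Carnot = T_H/ΔT = 352.04/46.78 = 7.526.

7.53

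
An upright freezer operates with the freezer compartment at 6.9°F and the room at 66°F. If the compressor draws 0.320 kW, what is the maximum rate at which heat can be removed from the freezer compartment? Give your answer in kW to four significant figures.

In absolute terms T_C = 259.21 K and T_H = 292.04 K, so ΔT = 32.83 K.
COP_Carnot = T_C/ΔT = 259.21/32.83 = 7.895.
Q̇_max = COP_Carnot × Ẇ = 7.895 × 0.3200 kW = 2.526 kW.

2.526 kW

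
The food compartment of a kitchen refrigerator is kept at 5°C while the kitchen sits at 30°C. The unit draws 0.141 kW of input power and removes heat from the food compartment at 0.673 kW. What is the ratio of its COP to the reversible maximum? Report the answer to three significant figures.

0.429

COP_actual = Q̇_C/Ẇ = 0.6730/0.1410 = 4.773.
In absolute terms T_C = 278.15 K and T_H = 303.15 K, so ΔT = 25.00 K.
COP_Carnot = T_C/ΔT = 278.15/25.00 = 11.13.
η_II = COP_actual/COP_Carnot = 4.773/11.13 = 0.4290.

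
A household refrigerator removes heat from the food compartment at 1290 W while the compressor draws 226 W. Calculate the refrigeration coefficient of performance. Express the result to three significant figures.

The first law gives Q̇_H = Q̇_C + Ẇ, so the three rates are Q̇_C = 1290, Q̇_H = 1516, Ẇ = 226.0 W.
COP_R = Q̇_C/Ẇ = 1290/226.0 = 5.708.

5.71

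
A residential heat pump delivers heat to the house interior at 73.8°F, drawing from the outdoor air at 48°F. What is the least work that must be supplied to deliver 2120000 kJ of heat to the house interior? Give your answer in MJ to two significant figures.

In absolute terms T_C = 282.04 K and T_H = 296.37 K, so ΔT = 14.33 K.
The reversible limit is COP_HP = T_H/ΔT = 20.68, so W_min = Q_H/COP = Q_H·ΔT/T_H.
W_min = 2120000 × 14.33/296.37 = 102500 kJ = 102.5 MJ.

100 MJ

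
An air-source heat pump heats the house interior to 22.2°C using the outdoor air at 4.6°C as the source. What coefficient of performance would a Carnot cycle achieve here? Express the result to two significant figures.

In absolute terms T_C = 277.75 K and T_H = 295.35 K, so ΔT = 17.60 K.
For a reversible cycle, COP_Carnot = T_H/ΔT = 295.35/17.60 = 16.78.

17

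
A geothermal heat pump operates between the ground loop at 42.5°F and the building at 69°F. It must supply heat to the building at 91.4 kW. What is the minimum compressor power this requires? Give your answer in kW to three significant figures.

4.58 kW

In absolute terms T_C = 278.98 K and T_H = 293.71 K, so ΔT = 14.72 K.
COP_Carnot = T_H/ΔT = 293.71/14.72 = 19.95.
Ẇ_min = Q̇/COP_Carnot = 91.40/19.95 = 4.581 kW.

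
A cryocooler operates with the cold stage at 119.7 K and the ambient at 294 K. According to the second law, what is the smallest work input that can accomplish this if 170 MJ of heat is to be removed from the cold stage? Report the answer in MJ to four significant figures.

The reservoir spacing is ΔT = 294 − 119.7 = 174.3 K.
The reversible limit is COP_R = T_C/ΔT = 0.6867, so W_min = Q_C/COP = Q_C·ΔT/T_C.
W_min = 170.0 × 174.3/119.70 = 247.5 MJ.

247.5 MJ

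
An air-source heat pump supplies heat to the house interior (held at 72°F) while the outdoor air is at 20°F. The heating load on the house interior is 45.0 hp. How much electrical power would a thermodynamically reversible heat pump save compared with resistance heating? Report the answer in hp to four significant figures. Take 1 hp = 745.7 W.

40.60 hp

In absolute terms T_C = 266.48 K and T_H = 295.37 K, so ΔT = 28.89 K.
COP_Carnot = T_H/ΔT = 295.37/28.89 = 10.22.
Resistance heating needs Ẇ_res = Q̇_H = 45.00 hp; the reversible heat pump needs only Ẇ_hp = Q̇_H/COP = 4.401 hp.
Saving = 45.00 − 4.401 = 40.60 hp.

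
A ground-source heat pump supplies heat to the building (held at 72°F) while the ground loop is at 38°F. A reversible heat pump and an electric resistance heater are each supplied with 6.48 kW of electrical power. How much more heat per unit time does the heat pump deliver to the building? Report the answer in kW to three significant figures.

94.9 kW

In absolute terms T_C = 276.48 K and T_H = 295.37 K, so ΔT = 18.89 K.
COP_Carnot = T_H/ΔT = 295.37/18.89 = 15.64.
The heat pump delivers Q̇_H = COP × Ẇ = 101.3 kW; the resistance heater delivers Ẇ = 6.480 kW.
Extra = (COP − 1)·Ẇ = 94.85 kW.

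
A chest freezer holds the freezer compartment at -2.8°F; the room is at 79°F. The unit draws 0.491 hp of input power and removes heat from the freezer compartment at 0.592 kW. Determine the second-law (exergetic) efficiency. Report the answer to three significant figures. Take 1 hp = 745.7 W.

0.289

Converting, Q̇_C = 0.5920 kW = 0.7939 hp, so COP_actual = Q̇_C/Ẇ = 0.7939/0.4910 = 1.617.
In absolute terms T_C = 253.82 K and T_H = 299.26 K, so ΔT = 45.44 K.
COP_Carnot = T_C/ΔT = 253.82/45.44 = 5.585.
η_II = COP_actual/COP_Carnot = 1.617/5.585 = 0.2895.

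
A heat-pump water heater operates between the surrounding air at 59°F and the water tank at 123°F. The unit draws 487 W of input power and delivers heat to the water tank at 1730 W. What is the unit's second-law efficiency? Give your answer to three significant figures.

COP_actual = Q̇_H/Ẇ = 1730/487.0 = 3.552.
In absolute terms T_C = 288.15 K and T_H = 323.71 K, so ΔT = 35.56 K.
COP_Carnot = T_H/ΔT = 323.71/35.56 = 9.104.
η_II = COP_actual/COP_Carnot = 3.552/9.104 = 0.3902.

0.390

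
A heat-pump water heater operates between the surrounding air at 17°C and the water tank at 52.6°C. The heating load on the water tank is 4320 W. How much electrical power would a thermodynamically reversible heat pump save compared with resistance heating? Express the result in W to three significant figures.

In absolute terms T_C = 290.15 K and T_H = 325.75 K, so ΔT = 35.60 K.
COP_Carnot = T_H/ΔT = 325.75/35.60 = 9.150.
Resistance heating needs Ẇ_res = Q̇_H = 4320 W; the reversible heat pump needs only Ẇ_hp = Q̇_H/COP = 472.1 W.
Saving = 4320 − 472.1 = 3848 W.

3850 W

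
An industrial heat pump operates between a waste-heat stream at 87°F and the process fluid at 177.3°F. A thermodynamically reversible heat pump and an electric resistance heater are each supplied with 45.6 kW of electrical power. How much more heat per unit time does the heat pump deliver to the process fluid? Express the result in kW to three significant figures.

276 kW

In absolute terms T_C = 303.71 K and T_H = 353.87 K, so ΔT = 50.17 K.
COP_Carnot = T_H/ΔT = 353.87/50.17 = 7.054.
The heat pump delivers Q̇_H = COP × Ẇ = 321.7 kW; the resistance heater delivers Ẇ = 45.60 kW.
Extra = (COP − 1)·Ẇ = 276.1 kW.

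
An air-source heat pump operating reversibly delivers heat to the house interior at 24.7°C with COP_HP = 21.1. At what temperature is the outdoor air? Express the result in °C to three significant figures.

COP_HP = T_H/(T_H − T_C) gives T_H − T_C = T_H/COP.
With T_H = 297.85 K, T_C = 297.85 × (1 − 1/21.1) = 283.73 K.
Converting, 283.73 K = 10.58°C.

10.6 °C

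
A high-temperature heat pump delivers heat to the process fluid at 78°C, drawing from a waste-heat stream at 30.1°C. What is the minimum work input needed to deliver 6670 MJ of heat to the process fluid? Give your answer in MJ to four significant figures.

909.8 MJ

In absolute terms T_C = 303.25 K and T_H = 351.15 K, so ΔT = 47.90 K.
The reversible limit is COP_HP = T_H/ΔT = 7.331, so W_min = Q_H/COP = Q_H·ΔT/T_H.
W_min = 6670 × 47.90/351.15 = 909.8 MJ.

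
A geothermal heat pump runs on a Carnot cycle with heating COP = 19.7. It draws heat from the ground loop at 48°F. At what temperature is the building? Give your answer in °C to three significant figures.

COP_HP = T_H/(T_H − T_C) rearranges to T_H = COP·T_C/(COP − 1).
With T_C = 282.04 K, T_H = 19.7 × 282.04/18.70 = 297.12 K.
Converting, 297.12 K = 23.97°C.

24.0 °C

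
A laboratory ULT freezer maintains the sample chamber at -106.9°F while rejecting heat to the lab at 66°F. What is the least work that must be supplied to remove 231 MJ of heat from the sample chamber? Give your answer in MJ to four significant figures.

In absolute terms T_C = 195.98 K and T_H = 292.04 K, so ΔT = 96.06 K.
The reversible limit is COP_R = T_C/ΔT = 2.040, so W_min = Q_C/COP = Q_C·ΔT/T_C.
W_min = 231.0 × 96.06/195.98 = 113.2 MJ.

113.2 MJ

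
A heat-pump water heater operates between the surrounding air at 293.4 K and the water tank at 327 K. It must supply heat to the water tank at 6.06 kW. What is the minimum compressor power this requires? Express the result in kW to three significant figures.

The reservoir spacing is ΔT = 327 − 293.4 = 33.60 K.
COP_Carnot = T_H/ΔT = 327.00/33.60 = 9.732.
Ẇ_min = Q̇/COP_Carnot = 6.060/9.732 = 0.6227 kW.

0.623 kW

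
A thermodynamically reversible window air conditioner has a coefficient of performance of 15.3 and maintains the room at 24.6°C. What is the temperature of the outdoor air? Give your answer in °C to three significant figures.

COP_R = T_C/(T_H − T_C) gives T_H − T_C = T_C/COP.
With T_C = 297.75 K, T_H = 297.75 × (1 + 1/15.3) = 317.21 K.
Converting, 317.21 K = 44.06°C.

44.1 °C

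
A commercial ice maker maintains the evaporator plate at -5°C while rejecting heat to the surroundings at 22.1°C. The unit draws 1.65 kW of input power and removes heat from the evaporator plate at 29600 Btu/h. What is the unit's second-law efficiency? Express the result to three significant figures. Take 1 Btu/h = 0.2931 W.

Converting, Q̇_C = 29600 Btu/h = 8.676 kW, so COP_actual = Q̇_C/Ẇ = 8.676/1.650 = 5.258.
In absolute terms T_C = 268.15 K and T_H = 295.25 K, so ΔT = 27.10 K.
COP_Carnot = T_C/ΔT = 268.15/27.10 = 9.895.
η_II = COP_actual/COP_Carnot = 5.258/9.895 = 0.5314.

0.531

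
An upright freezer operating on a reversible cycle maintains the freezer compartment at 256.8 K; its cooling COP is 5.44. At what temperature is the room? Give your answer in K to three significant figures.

304 K

COP_R = T_C/(T_H − T_C) gives T_H − T_C = T_C/COP.
With T_C = 256.80 K, T_H = 256.80 × (1 + 1/5.44) = 304.01 K.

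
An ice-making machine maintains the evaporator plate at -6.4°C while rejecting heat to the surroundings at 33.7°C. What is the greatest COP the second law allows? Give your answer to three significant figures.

In absolute terms T_C = 266.75 K and T_H = 306.85 K, so ΔT = 40.10 K.
For a reversible cycle, COP_Carnot = T_C/ΔT = 266.75/40.10 = 6.652.

6.65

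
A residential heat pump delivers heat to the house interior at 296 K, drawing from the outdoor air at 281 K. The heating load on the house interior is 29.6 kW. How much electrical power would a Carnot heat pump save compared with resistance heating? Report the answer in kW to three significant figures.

28.1 kW

The reservoir spacing is ΔT = 296 − 281 = 15.00 K.
COP_Carnot = T_H/ΔT = 296.00/15.00 = 19.73.
Resistance heating needs Ẇ_res = Q̇_H = 29.60 kW; the reversible heat pump needs only Ẇ_hp = Q̇_H/COP = 1.500 kW.
Saving = 29.60 − 1.500 = 28.10 kW.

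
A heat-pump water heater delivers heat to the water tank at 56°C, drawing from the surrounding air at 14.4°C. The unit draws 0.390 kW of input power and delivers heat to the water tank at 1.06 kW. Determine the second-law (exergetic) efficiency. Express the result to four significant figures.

COP_actual = Q̇_H/Ẇ = 1.060/0.3900 = 2.718.
In absolute terms T_C = 287.55 K and T_H = 329.15 K, so ΔT = 41.60 K.
COP_Carnot = T_H/ΔT = 329.15/41.60 = 7.912.
η_II = COP_actual/COP_Carnot = 2.718/7.912 = 0.3435.

0.3435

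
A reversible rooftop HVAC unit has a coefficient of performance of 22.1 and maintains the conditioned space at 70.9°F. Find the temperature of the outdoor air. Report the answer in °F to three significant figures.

94.9 °F

COP_R = T_C/(T_H − T_C) gives T_H − T_C = T_C/COP.
With T_C = 294.76 K, T_H = 294.76 × (1 + 1/22.1) = 308.10 K.
Converting, 308.10 K = 94.91°F.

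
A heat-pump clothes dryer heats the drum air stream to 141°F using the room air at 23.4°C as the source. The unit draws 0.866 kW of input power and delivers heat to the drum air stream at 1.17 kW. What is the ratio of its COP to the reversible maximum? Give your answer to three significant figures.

0.150

COP_actual = Q̇_H/Ẇ = 1.170/0.8660 = 1.351.
In absolute terms T_C = 296.55 K and T_H = 333.71 K, so ΔT = 37.16 K.
COP_Carnot = T_H/ΔT = 333.71/37.16 = 8.981.
η_II = COP_actual/COP_Carnot = 1.351/8.981 = 0.1504.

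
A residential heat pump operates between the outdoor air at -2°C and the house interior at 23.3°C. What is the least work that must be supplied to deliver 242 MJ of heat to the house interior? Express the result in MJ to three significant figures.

In absolute terms T_C = 271.15 K and T_H = 296.45 K, so ΔT = 25.30 K.
The reversible limit is COP_HP = T_H/ΔT = 11.72, so W_min = Q_H/COP = Q_H·ΔT/T_H.
W_min = 242.0 × 25.30/296.45 = 20.65 MJ.

20.7 MJ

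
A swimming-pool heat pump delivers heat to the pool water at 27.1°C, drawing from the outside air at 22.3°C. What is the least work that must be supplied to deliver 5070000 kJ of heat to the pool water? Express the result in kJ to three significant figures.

81100 kJ

In absolute terms T_C = 295.45 K and T_H = 300.25 K, so ΔT = 4.800 K.
The reversible limit is COP_HP = T_H/ΔT = 62.55, so W_min = Q_H/COP = Q_H·ΔT/T_H.
W_min = 5070000 × 4.800/300.25 = 81050 kJ.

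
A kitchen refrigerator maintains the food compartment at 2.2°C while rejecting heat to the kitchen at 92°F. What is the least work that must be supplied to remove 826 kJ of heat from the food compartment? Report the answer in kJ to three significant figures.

In absolute terms T_C = 275.35 K and T_H = 306.48 K, so ΔT = 31.13 K.
The reversible limit is COP_R = T_C/ΔT = 8.844, so W_min = Q_C/COP = Q_C·ΔT/T_C.
W_min = 826.0 × 31.13/275.35 = 93.39 kJ.

93.4 kJ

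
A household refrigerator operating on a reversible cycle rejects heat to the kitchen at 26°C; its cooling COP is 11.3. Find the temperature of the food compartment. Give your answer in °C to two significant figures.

1.7 °C

For a Carnot refrigerator COP_R = T_C/(T_H − T_C), so T_C = COP·T_H/(1 + COP).
With T_H = 299.15 K, T_C = 11.3 × 299.15/12.30 = 274.83 K.
Converting, 274.83 K = 1.68°C.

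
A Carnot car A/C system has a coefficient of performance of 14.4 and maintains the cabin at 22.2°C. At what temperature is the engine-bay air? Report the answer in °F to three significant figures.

COP_R = T_C/(T_H − T_C) gives T_H − T_C = T_C/COP.
With T_C = 295.35 K, T_H = 295.35 × (1 + 1/14.4) = 315.86 K.
Converting, 315.86 K = 108.88°F.

109 °F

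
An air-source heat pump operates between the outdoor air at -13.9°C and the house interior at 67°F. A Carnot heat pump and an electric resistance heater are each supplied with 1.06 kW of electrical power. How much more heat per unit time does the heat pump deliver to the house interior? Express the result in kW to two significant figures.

8.2 kW

In absolute terms T_C = 259.25 K and T_H = 292.59 K, so ΔT = 33.34 K.
COP_Carnot = T_H/ΔT = 292.59/33.34 = 8.775.
The heat pump delivers Q̇_H = COP × Ẇ = 9.301 kW; the resistance heater delivers Ẇ = 1.060 kW.
Extra = (COP − 1)·Ẇ = 8.241 kW.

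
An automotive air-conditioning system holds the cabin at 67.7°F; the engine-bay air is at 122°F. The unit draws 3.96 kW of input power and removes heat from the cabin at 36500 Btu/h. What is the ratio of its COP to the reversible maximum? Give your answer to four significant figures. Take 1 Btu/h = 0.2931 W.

0.2782

Converting, Q̇_C = 36500 Btu/h = 10.70 kW, so COP_actual = Q̇_C/Ẇ = 10.70/3.960 = 2.702.
In absolute terms T_C = 292.98 K and T_H = 323.15 K, so ΔT = 30.17 K.
COP_Carnot = T_C/ΔT = 292.98/30.17 = 9.712.
η_II = COP_actual/COP_Carnot = 2.702/9.712 = 0.2782.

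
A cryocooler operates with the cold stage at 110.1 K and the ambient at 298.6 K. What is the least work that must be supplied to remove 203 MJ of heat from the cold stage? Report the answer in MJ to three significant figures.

348 MJ

The reservoir spacing is ΔT = 298.6 − 110.1 = 188.5 K.
The reversible limit is COP_R = T_C/ΔT = 0.5841, so W_min = Q_C/COP = Q_C·ΔT/T_C.
W_min = 203.0 × 188.5/110.10 = 347.6 MJ.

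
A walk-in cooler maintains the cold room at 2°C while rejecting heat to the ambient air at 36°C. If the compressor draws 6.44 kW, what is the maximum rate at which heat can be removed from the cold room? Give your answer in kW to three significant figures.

In absolute terms T_C = 275.15 K and T_H = 309.15 K, so ΔT = 34.00 K.
COP_Carnot = T_C/ΔT = 275.15/34.00 = 8.093.
Q̇_max = COP_Carnot × Ẇ = 8.093 × 6.440 kW = 52.12 kW.

52.1 kW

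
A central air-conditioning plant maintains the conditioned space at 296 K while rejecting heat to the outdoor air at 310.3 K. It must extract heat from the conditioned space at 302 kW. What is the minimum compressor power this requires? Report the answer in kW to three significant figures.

The reservoir spacing is ΔT = 310.3 − 296 = 14.30 K.
COP_Carnot = T_C/ΔT = 296.00/14.30 = 20.70.
Ẇ_min = Q̇/COP_Carnot = 302.0/20.70 = 14.59 kW.

14.6 kW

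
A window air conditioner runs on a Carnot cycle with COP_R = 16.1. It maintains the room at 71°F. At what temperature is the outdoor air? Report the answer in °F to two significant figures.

COP_R = T_C/(T_H − T_C) gives T_H − T_C = T_C/COP.
With T_C = 294.82 K, T_H = 294.82 × (1 + 1/16.1) = 313.13 K.
Converting, 313.13 K = 103.96°F.

100 °F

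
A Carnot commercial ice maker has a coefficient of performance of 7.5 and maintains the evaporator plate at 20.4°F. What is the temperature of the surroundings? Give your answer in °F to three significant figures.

84.4 °F

COP_R = T_C/(T_H − T_C) gives T_H − T_C = T_C/COP.
With T_C = 266.71 K, T_H = 266.71 × (1 + 1/7.5) = 302.27 K.
Converting, 302.27 K = 84.41°F.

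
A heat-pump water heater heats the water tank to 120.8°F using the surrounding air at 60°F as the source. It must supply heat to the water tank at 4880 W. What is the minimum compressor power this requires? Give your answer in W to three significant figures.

In absolute terms T_C = 288.71 K and T_H = 322.48 K, so ΔT = 33.78 K.
COP_Carnot = T_H/ΔT = 322.48/33.78 = 9.547.
Ẇ_min = Q̇/COP_Carnot = 4880/9.547 = 511.1 W.

511 W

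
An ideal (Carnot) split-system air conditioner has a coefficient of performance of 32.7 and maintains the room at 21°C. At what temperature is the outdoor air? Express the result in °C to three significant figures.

COP_R = T_C/(T_H − T_C) gives T_H − T_C = T_C/COP.
With T_C = 294.15 K, T_H = 294.15 × (1 + 1/32.7) = 303.15 K.
Converting, 303.15 K = 30.00°C.

30.0 °C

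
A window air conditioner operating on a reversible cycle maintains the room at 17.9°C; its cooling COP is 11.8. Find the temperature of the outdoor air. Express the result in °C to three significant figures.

42.6 °C

COP_R = T_C/(T_H − T_C) gives T_H − T_C = T_C/COP.
With T_C = 291.05 K, T_H = 291.05 × (1 + 1/11.8) = 315.72 K.
Converting, 315.72 K = 42.57°C.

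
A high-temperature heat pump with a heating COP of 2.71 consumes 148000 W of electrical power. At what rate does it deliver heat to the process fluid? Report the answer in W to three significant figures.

Q̇_H = COP_HP × Ẇ = 2.71 × 148000 = 401100 W.

401000 W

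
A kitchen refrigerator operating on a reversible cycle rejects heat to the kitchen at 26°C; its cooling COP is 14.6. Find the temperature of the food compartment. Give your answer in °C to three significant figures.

For a Carnot refrigerator COP_R = T_C/(T_H − T_C), so T_C = COP·T_H/(1 + COP).
With T_H = 299.15 K, T_C = 14.6 × 299.15/15.60 = 279.97 K.
Converting, 279.97 K = 6.82°C.

6.82 °C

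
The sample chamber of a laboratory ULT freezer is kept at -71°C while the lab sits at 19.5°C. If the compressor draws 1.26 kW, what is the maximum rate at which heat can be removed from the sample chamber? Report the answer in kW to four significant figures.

In absolute terms T_C = 202.15 K and T_H = 292.65 K, so ΔT = 90.50 K.
COP_Carnot = T_C/ΔT = 202.15/90.50 = 2.234.
Q̇_max = COP_Carnot × Ẇ = 2.234 × 1.260 kW = 2.814 kW.

2.814 kW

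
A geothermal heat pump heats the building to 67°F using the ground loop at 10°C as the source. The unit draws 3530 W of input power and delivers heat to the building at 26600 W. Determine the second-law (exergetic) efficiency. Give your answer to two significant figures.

0.24

COP_actual = Q̇_H/Ẇ = 26600/3530 = 7.535.
In absolute terms T_C = 283.15 K and T_H = 292.59 K, so ΔT = 9.444 K.
COP_Carnot = T_H/ΔT = 292.59/9.444 = 30.98.
η_II = COP_actual/COP_Carnot = 7.535/30.98 = 0.2432.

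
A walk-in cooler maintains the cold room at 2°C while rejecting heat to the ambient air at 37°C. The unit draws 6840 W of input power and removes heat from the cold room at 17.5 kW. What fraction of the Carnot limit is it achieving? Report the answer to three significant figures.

Converting, Q̇_C = 17.50 kW = 17500 W, so COP_actual = Q̇_C/Ẇ = 17500/6840 = 2.558.
In absolute terms T_C = 275.15 K and T_H = 310.15 K, so ΔT = 35.00 K.
COP_Carnot = T_C/ΔT = 275.15/35.00 = 7.861.
η_II = COP_actual/COP_Carnot = 2.558/7.861 = 0.3254.

0.325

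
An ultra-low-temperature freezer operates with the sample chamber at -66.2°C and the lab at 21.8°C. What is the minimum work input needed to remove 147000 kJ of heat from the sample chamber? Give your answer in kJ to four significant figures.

In absolute terms T_C = 206.95 K and T_H = 294.95 K, so ΔT = 88.00 K.
The reversible limit is COP_R = T_C/ΔT = 2.352, so W_min = Q_C/COP = Q_C·ΔT/T_C.
W_min = 147000 × 88.00/206.95 = 62510 kJ.

62510 kJ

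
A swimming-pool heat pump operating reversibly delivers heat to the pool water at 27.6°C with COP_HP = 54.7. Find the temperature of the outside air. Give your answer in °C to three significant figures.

22.1 °C

COP_HP = T_H/(T_H − T_C) gives T_H − T_C = T_H/COP.
With T_H = 300.75 K, T_C = 300.75 × (1 − 1/54.7) = 295.25 K.
Converting, 295.25 K = 22.10°C.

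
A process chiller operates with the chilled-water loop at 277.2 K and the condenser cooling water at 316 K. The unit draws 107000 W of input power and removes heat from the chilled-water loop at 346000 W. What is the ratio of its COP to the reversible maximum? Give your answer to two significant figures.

COP_actual = Q̇_C/Ẇ = 346000/107000 = 3.234.
The reservoir spacing is ΔT = 316 − 277.2 = 38.80 K.
COP_Carnot = T_C/ΔT = 277.20/38.80 = 7.144.
η_II = COP_actual/COP_Carnot = 3.234/7.144 = 0.4526.

0.45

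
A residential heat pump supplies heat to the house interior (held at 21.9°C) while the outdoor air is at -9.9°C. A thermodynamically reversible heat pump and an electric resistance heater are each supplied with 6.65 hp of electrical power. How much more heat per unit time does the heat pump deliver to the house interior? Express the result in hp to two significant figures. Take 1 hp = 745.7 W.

55 hp

In absolute terms T_C = 263.25 K and T_H = 295.05 K, so ΔT = 31.80 K.
COP_Carnot = T_H/ΔT = 295.05/31.80 = 9.278.
The heat pump delivers Q̇_H = COP × Ẇ = 61.70 hp; the resistance heater delivers Ẇ = 6.650 hp.
Extra = (COP − 1)·Ẇ = 55.05 hp.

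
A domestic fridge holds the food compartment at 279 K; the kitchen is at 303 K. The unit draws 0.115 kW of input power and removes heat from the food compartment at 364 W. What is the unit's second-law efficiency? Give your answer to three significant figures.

Converting, Q̇_C = 364.0 W = 0.3640 kW, so COP_actual = Q̇_C/Ẇ = 0.3640/0.1150 = 3.165.
The reservoir spacing is ΔT = 303 − 279 = 24.00 K.
COP_Carnot = T_C/ΔT = 279.00/24.00 = 11.63.
η_II = COP_actual/COP_Carnot = 3.165/11.63 = 0.2723.

0.272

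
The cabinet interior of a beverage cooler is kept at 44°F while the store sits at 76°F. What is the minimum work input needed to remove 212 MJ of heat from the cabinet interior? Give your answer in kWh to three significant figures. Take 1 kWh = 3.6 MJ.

3.74 kWh

In absolute terms T_C = 279.82 K and T_H = 297.59 K, so ΔT = 17.78 K.
The reversible limit is COP_R = T_C/ΔT = 15.74, so W_min = Q_C/COP = Q_C·ΔT/T_C.
W_min = 212.0 × 17.78/279.82 = 13.47 MJ = 3.741 kWh.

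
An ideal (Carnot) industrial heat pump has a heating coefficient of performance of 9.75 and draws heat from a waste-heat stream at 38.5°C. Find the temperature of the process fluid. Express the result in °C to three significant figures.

COP_HP = T_H/(T_H − T_C) rearranges to T_H = COP·T_C/(COP − 1).
With T_C = 311.65 K, T_H = 9.75 × 311.65/8.750 = 347.27 K.
Converting, 347.27 K = 74.12°C.

74.1 °C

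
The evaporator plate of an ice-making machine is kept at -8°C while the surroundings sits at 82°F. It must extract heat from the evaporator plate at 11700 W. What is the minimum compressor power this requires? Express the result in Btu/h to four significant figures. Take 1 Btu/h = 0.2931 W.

In absolute terms T_C = 265.15 K and T_H = 300.93 K, so ΔT = 35.78 K.
COP_Carnot = T_C/ΔT = 265.15/35.78 = 7.411.
Ẇ_min = Q̇/COP_Carnot = 11700/7.411 = 1579 W = 5386 Btu/h.

5386 Btu/h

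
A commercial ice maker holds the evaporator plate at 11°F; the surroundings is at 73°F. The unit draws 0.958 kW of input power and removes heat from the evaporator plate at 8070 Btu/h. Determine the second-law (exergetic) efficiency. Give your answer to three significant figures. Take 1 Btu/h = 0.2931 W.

0.325

Converting, Q̇_C = 8070 Btu/h = 2.365 kW, so COP_actual = Q̇_C/Ẇ = 2.365/0.9580 = 2.469.
In absolute terms T_C = 261.48 K and T_H = 295.93 K, so ΔT = 34.44 K.
COP_Carnot = T_C/ΔT = 261.48/34.44 = 7.591.
η_II = COP_actual/COP_Carnot = 2.469/7.591 = 0.3252.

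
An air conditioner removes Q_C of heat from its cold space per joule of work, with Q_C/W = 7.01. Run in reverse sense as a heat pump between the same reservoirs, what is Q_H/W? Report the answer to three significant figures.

The first law on one cycle gives Q_H = Q_C + W, so Q_H/W = Q_C/W + 1.
COP_HP = COP_R + 1 = 7.01 + 1 = 8.01.

8.01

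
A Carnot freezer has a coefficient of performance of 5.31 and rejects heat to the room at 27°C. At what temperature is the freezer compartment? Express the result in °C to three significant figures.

-20.6 °C

For a Carnot refrigerator COP_R = T_C/(T_H − T_C), so T_C = COP·T_H/(1 + COP).
With T_H = 300.15 K, T_C = 5.31 × 300.15/6.310 = 252.58 K.
Converting, 252.58 K = -20.57°C.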